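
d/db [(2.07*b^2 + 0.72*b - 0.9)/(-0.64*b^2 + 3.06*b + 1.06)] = (6.795*b^2 + 3.2364*b + 3.5172)/(0.4096*b^4 - 3.9168*b^3 + 8.0068*b^2 + 6.4872*b + 1.1236)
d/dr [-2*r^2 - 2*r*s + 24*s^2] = -4*r - 2*s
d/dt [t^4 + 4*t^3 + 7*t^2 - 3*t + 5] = 4*t^3 + 12*t^2 + 14*t - 3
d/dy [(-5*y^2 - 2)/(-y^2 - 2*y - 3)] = 2*(5*y^2 + 13*y - 2)/(y^4 + 4*y^3 + 10*y^2 + 12*y + 9)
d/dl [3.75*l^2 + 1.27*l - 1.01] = 7.5*l + 1.27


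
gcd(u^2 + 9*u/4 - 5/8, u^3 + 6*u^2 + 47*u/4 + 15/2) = u + 5/2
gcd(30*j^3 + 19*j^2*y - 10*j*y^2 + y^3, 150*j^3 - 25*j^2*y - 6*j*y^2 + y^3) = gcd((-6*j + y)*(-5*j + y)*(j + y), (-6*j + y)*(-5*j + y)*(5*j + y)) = 30*j^2 - 11*j*y + y^2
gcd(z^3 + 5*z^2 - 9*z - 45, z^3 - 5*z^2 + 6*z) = z - 3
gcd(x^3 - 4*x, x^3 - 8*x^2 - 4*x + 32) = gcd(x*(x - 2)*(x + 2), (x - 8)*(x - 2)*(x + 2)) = x^2 - 4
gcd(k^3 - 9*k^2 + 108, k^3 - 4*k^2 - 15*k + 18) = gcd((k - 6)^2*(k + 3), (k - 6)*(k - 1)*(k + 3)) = k^2 - 3*k - 18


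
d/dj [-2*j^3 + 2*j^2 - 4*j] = -6*j^2 + 4*j - 4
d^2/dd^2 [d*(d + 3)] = 2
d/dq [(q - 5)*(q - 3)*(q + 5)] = 3*q^2 - 6*q - 25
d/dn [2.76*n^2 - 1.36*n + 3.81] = 5.52*n - 1.36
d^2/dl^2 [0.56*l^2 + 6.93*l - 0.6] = 1.12000000000000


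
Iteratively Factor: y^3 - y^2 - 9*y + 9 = (y - 3)*(y^2 + 2*y - 3) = (y - 3)*(y + 3)*(y - 1)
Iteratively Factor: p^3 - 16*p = (p - 4)*(p^2 + 4*p) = p*(p - 4)*(p + 4)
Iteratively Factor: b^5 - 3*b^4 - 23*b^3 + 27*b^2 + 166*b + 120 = (b - 4)*(b^4 + b^3 - 19*b^2 - 49*b - 30) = (b - 4)*(b + 1)*(b^3 - 19*b - 30) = (b - 5)*(b - 4)*(b + 1)*(b^2 + 5*b + 6) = (b - 5)*(b - 4)*(b + 1)*(b + 3)*(b + 2)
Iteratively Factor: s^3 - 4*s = (s - 2)*(s^2 + 2*s) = (s - 2)*(s + 2)*(s)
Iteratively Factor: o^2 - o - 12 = (o - 4)*(o + 3)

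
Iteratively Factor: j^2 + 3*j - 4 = (j - 1)*(j + 4)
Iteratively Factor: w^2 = (w)*(w)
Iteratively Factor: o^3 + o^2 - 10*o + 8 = (o + 4)*(o^2 - 3*o + 2) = (o - 1)*(o + 4)*(o - 2)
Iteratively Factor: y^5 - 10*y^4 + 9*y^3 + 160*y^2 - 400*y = (y - 5)*(y^4 - 5*y^3 - 16*y^2 + 80*y) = y*(y - 5)*(y^3 - 5*y^2 - 16*y + 80) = y*(y - 5)*(y + 4)*(y^2 - 9*y + 20) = y*(y - 5)*(y - 4)*(y + 4)*(y - 5)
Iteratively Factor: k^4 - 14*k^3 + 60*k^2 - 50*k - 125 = (k - 5)*(k^3 - 9*k^2 + 15*k + 25) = (k - 5)^2*(k^2 - 4*k - 5) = (k - 5)^3*(k + 1)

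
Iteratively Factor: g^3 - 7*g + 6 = (g + 3)*(g^2 - 3*g + 2) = (g - 2)*(g + 3)*(g - 1)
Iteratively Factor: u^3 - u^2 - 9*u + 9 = (u - 1)*(u^2 - 9) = (u - 1)*(u + 3)*(u - 3)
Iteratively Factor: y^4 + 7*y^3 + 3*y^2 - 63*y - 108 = (y + 3)*(y^3 + 4*y^2 - 9*y - 36) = (y - 3)*(y + 3)*(y^2 + 7*y + 12) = (y - 3)*(y + 3)*(y + 4)*(y + 3)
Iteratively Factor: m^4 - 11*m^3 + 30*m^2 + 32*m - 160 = (m - 5)*(m^3 - 6*m^2 + 32) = (m - 5)*(m - 4)*(m^2 - 2*m - 8) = (m - 5)*(m - 4)^2*(m + 2)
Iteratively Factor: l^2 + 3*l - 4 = (l - 1)*(l + 4)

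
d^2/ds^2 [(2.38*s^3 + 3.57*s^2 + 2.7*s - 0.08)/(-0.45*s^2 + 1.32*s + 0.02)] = (3.5527136788005e-15*s^4 - 13.671324*s^3 - 0.472571999999999*s^2 - 0.436632000000001*s + 0.419928)/(0.091125*s^6 - 0.8019*s^5 + 2.34009*s^4 - 2.228688*s^3 - 0.104004*s^2 - 0.001584*s - 8.0e-6)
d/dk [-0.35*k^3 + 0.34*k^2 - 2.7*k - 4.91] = -1.05*k^2 + 0.68*k - 2.7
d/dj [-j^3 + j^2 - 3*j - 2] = -3*j^2 + 2*j - 3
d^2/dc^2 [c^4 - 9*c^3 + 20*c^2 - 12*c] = 12*c^2 - 54*c + 40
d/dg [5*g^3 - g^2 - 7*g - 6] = 15*g^2 - 2*g - 7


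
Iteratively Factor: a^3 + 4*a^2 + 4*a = (a)*(a^2 + 4*a + 4) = a*(a + 2)*(a + 2)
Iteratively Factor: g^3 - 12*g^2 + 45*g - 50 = (g - 5)*(g^2 - 7*g + 10) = (g - 5)*(g - 2)*(g - 5)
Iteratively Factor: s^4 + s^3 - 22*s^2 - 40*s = (s + 2)*(s^3 - s^2 - 20*s) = (s - 5)*(s + 2)*(s^2 + 4*s) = (s - 5)*(s + 2)*(s + 4)*(s)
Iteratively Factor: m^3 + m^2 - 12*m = (m - 3)*(m^2 + 4*m) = m*(m - 3)*(m + 4)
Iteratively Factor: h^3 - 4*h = (h)*(h^2 - 4) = h*(h - 2)*(h + 2)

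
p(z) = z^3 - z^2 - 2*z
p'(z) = 3*z^2 - 2*z - 2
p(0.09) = -0.19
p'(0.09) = -2.16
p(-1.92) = -6.92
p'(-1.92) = 12.90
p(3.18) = 15.69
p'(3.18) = 21.98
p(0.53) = -1.19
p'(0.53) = -2.22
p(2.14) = 0.94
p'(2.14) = 7.46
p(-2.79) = -23.92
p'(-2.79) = 26.93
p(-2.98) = -29.38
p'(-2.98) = 30.60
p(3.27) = 17.73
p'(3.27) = 23.54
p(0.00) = 0.00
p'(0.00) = -2.00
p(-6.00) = -240.00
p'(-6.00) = 118.00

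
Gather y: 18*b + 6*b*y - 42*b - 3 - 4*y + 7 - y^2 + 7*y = -24*b - y^2 + y*(6*b + 3) + 4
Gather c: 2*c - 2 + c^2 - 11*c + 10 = c^2 - 9*c + 8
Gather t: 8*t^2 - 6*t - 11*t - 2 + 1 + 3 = 8*t^2 - 17*t + 2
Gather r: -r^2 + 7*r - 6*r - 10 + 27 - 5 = -r^2 + r + 12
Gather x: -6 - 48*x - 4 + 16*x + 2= -32*x - 8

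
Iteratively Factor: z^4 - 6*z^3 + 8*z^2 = (z)*(z^3 - 6*z^2 + 8*z) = z*(z - 4)*(z^2 - 2*z) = z*(z - 4)*(z - 2)*(z)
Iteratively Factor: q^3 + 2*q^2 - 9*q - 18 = (q - 3)*(q^2 + 5*q + 6) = (q - 3)*(q + 2)*(q + 3)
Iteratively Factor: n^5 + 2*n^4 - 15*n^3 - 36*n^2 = (n)*(n^4 + 2*n^3 - 15*n^2 - 36*n) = n*(n + 3)*(n^3 - n^2 - 12*n) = n*(n - 4)*(n + 3)*(n^2 + 3*n) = n^2*(n - 4)*(n + 3)*(n + 3)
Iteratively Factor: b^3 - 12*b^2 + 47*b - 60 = (b - 3)*(b^2 - 9*b + 20) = (b - 4)*(b - 3)*(b - 5)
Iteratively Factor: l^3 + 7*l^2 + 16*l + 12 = (l + 2)*(l^2 + 5*l + 6) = (l + 2)^2*(l + 3)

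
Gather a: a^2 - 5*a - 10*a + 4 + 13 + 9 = a^2 - 15*a + 26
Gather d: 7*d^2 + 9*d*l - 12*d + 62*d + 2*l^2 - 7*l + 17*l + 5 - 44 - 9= 7*d^2 + d*(9*l + 50) + 2*l^2 + 10*l - 48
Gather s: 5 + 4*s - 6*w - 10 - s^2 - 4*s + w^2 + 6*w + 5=-s^2 + w^2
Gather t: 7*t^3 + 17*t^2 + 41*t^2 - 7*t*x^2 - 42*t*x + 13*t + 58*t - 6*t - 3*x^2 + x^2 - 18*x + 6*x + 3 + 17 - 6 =7*t^3 + 58*t^2 + t*(-7*x^2 - 42*x + 65) - 2*x^2 - 12*x + 14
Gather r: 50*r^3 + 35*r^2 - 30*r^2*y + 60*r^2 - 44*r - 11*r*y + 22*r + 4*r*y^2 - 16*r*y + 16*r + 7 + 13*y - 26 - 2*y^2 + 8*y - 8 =50*r^3 + r^2*(95 - 30*y) + r*(4*y^2 - 27*y - 6) - 2*y^2 + 21*y - 27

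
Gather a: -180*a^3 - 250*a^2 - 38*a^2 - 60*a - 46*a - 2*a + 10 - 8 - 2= -180*a^3 - 288*a^2 - 108*a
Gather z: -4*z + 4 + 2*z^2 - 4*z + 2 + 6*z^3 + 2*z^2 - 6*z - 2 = 6*z^3 + 4*z^2 - 14*z + 4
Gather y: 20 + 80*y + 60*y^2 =60*y^2 + 80*y + 20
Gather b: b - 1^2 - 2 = b - 3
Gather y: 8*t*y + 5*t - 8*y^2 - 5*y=5*t - 8*y^2 + y*(8*t - 5)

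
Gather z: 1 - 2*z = 1 - 2*z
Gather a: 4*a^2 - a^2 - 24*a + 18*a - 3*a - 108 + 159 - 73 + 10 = 3*a^2 - 9*a - 12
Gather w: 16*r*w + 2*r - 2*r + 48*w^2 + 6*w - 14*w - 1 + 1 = 48*w^2 + w*(16*r - 8)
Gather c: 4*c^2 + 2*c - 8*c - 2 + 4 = 4*c^2 - 6*c + 2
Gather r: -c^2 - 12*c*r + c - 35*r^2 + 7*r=-c^2 + c - 35*r^2 + r*(7 - 12*c)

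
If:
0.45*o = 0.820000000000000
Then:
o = 1.82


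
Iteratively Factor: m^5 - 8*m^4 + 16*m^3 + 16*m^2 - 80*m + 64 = (m + 2)*(m^4 - 10*m^3 + 36*m^2 - 56*m + 32) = (m - 2)*(m + 2)*(m^3 - 8*m^2 + 20*m - 16) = (m - 2)^2*(m + 2)*(m^2 - 6*m + 8) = (m - 4)*(m - 2)^2*(m + 2)*(m - 2)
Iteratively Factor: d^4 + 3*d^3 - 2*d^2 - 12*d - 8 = (d + 2)*(d^3 + d^2 - 4*d - 4) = (d + 1)*(d + 2)*(d^2 - 4) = (d - 2)*(d + 1)*(d + 2)*(d + 2)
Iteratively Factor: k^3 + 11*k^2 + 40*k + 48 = (k + 4)*(k^2 + 7*k + 12) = (k + 4)^2*(k + 3)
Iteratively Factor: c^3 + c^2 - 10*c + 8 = (c - 1)*(c^2 + 2*c - 8) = (c - 1)*(c + 4)*(c - 2)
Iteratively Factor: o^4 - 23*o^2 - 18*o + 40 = (o - 1)*(o^3 + o^2 - 22*o - 40) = (o - 1)*(o + 4)*(o^2 - 3*o - 10) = (o - 5)*(o - 1)*(o + 4)*(o + 2)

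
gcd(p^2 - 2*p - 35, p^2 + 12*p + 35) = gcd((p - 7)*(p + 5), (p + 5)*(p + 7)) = p + 5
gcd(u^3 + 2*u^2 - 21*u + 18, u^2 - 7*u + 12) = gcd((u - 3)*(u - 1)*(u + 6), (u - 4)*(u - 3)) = u - 3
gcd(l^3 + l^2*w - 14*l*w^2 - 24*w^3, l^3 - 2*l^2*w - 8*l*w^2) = -l^2 + 2*l*w + 8*w^2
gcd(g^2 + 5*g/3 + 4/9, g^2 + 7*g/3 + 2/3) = g + 1/3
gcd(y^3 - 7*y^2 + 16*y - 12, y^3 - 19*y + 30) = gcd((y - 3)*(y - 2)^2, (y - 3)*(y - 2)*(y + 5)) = y^2 - 5*y + 6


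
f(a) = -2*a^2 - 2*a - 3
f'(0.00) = -2.00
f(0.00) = -3.00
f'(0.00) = -2.00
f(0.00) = -3.00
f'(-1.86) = 5.44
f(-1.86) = -6.20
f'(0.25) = -3.00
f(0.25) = -3.62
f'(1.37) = -7.48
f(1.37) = -9.49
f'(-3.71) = 12.84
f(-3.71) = -23.11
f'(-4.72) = 16.88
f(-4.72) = -38.12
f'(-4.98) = 17.92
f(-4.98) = -42.64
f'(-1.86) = 5.44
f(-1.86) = -6.20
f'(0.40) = -3.60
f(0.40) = -4.12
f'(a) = -4*a - 2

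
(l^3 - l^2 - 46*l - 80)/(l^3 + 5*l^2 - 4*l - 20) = (l - 8)/(l - 2)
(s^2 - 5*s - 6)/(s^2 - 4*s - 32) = (-s^2 + 5*s + 6)/(-s^2 + 4*s + 32)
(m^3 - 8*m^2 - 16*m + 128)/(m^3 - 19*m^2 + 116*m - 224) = (m + 4)/(m - 7)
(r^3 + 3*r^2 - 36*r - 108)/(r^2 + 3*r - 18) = (r^2 - 3*r - 18)/(r - 3)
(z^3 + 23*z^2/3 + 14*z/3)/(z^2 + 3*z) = (3*z^2 + 23*z + 14)/(3*(z + 3))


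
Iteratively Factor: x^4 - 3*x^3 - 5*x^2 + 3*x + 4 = (x + 1)*(x^3 - 4*x^2 - x + 4) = (x + 1)^2*(x^2 - 5*x + 4) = (x - 1)*(x + 1)^2*(x - 4)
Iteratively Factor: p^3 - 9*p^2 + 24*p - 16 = (p - 4)*(p^2 - 5*p + 4) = (p - 4)*(p - 1)*(p - 4)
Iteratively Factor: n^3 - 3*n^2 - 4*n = (n + 1)*(n^2 - 4*n) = n*(n + 1)*(n - 4)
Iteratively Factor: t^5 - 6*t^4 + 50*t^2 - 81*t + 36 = (t - 1)*(t^4 - 5*t^3 - 5*t^2 + 45*t - 36) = (t - 1)^2*(t^3 - 4*t^2 - 9*t + 36) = (t - 1)^2*(t + 3)*(t^2 - 7*t + 12) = (t - 3)*(t - 1)^2*(t + 3)*(t - 4)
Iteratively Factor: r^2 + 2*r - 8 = (r - 2)*(r + 4)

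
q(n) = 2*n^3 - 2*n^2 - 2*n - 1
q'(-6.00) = 238.00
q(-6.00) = -493.00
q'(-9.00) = 520.00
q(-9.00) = -1603.00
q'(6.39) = 217.43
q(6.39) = 426.39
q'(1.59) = 6.81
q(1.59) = -1.20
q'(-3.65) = 92.54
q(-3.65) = -117.60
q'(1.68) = 8.21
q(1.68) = -0.52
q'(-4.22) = 121.73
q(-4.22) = -178.48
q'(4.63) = 108.10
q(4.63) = 145.37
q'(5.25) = 142.38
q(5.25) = 222.78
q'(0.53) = -2.43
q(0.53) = -2.32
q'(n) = 6*n^2 - 4*n - 2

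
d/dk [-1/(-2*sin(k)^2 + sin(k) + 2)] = (1 - 4*sin(k))*cos(k)/(sin(k) + cos(2*k) + 1)^2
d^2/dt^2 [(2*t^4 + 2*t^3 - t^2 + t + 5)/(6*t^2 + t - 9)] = 2*(72*t^6 + 36*t^5 - 318*t^4 + 8*t^3 + 1296*t^2 + 738*t + 203)/(216*t^6 + 108*t^5 - 954*t^4 - 323*t^3 + 1431*t^2 + 243*t - 729)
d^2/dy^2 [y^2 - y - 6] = 2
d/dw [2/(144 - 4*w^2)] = w/(w^2 - 36)^2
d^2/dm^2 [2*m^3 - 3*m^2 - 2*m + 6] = 12*m - 6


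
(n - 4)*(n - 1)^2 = n^3 - 6*n^2 + 9*n - 4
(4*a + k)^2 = 16*a^2 + 8*a*k + k^2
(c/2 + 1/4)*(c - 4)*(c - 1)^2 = c^4/2 - 11*c^3/4 + 3*c^2 + c/4 - 1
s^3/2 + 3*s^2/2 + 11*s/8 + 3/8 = (s/2 + 1/2)*(s + 1/2)*(s + 3/2)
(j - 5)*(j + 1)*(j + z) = j^3 + j^2*z - 4*j^2 - 4*j*z - 5*j - 5*z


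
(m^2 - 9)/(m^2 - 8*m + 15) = (m + 3)/(m - 5)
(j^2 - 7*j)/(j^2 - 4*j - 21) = j/(j + 3)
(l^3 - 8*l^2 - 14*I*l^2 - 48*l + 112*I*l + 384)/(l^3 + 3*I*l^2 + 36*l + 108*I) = (l^2 - 8*l*(1 + I) + 64*I)/(l^2 + 9*I*l - 18)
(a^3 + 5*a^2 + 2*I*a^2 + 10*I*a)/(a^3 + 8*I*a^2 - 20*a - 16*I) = a*(a + 5)/(a^2 + 6*I*a - 8)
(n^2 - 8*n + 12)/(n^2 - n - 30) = (n - 2)/(n + 5)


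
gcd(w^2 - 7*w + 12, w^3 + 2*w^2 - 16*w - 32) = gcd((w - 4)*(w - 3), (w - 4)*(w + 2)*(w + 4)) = w - 4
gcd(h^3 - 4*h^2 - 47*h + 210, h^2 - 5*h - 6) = h - 6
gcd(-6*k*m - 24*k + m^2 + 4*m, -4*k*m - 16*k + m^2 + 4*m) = m + 4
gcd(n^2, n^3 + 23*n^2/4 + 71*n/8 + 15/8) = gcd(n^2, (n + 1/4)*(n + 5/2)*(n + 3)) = 1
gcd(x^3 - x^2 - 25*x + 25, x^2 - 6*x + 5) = x^2 - 6*x + 5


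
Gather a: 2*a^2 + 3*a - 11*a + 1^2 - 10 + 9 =2*a^2 - 8*a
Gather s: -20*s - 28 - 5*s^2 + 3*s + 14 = -5*s^2 - 17*s - 14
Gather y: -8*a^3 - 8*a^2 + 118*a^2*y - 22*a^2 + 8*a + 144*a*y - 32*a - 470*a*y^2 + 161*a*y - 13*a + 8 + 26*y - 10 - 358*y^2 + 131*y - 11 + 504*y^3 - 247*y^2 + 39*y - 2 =-8*a^3 - 30*a^2 - 37*a + 504*y^3 + y^2*(-470*a - 605) + y*(118*a^2 + 305*a + 196) - 15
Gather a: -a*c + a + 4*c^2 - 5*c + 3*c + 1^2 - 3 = a*(1 - c) + 4*c^2 - 2*c - 2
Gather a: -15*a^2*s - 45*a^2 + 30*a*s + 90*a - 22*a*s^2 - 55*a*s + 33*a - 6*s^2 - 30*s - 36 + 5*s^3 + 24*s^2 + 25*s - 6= a^2*(-15*s - 45) + a*(-22*s^2 - 25*s + 123) + 5*s^3 + 18*s^2 - 5*s - 42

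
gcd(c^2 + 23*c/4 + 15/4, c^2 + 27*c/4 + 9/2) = c + 3/4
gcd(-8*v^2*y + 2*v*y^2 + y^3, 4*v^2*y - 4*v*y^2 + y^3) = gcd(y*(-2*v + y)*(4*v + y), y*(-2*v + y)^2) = -2*v*y + y^2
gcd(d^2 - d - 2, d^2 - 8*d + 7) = 1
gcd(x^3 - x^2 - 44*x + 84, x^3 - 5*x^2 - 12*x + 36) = x^2 - 8*x + 12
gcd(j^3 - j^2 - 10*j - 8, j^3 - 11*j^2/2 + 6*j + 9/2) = 1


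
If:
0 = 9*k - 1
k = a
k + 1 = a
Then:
No Solution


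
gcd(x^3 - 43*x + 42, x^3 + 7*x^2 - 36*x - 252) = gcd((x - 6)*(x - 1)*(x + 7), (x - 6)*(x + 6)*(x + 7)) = x^2 + x - 42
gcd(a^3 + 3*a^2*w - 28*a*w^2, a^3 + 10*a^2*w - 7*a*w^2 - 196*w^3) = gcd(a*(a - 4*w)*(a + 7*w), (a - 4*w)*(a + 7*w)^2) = -a^2 - 3*a*w + 28*w^2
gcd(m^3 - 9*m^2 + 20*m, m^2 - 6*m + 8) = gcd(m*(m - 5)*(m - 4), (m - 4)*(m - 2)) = m - 4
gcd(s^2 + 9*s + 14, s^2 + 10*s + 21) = s + 7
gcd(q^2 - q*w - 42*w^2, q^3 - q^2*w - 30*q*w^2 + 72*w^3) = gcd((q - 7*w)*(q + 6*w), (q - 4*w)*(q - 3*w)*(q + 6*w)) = q + 6*w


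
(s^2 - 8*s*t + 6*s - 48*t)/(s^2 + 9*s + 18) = (s - 8*t)/(s + 3)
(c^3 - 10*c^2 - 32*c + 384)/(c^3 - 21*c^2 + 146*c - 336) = (c^2 - 2*c - 48)/(c^2 - 13*c + 42)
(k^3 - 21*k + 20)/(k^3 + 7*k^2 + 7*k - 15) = (k - 4)/(k + 3)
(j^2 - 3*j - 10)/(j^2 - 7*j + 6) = (j^2 - 3*j - 10)/(j^2 - 7*j + 6)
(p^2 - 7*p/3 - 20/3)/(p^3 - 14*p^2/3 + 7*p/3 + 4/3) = (3*p + 5)/(3*p^2 - 2*p - 1)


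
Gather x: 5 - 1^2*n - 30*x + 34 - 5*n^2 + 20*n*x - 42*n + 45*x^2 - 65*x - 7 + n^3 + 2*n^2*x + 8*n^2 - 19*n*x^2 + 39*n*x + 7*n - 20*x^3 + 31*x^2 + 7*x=n^3 + 3*n^2 - 36*n - 20*x^3 + x^2*(76 - 19*n) + x*(2*n^2 + 59*n - 88) + 32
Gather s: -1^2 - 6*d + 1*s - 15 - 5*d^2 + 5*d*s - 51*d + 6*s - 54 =-5*d^2 - 57*d + s*(5*d + 7) - 70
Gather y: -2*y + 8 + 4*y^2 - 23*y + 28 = 4*y^2 - 25*y + 36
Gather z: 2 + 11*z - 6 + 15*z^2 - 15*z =15*z^2 - 4*z - 4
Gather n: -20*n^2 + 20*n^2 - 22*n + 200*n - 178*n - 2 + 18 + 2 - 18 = 0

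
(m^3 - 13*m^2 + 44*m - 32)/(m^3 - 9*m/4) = 4*(m^3 - 13*m^2 + 44*m - 32)/(m*(4*m^2 - 9))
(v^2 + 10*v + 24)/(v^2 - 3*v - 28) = (v + 6)/(v - 7)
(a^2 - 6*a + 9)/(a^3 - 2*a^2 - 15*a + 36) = 1/(a + 4)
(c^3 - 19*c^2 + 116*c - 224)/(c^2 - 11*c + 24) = (c^2 - 11*c + 28)/(c - 3)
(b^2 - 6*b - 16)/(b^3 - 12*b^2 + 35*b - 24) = (b + 2)/(b^2 - 4*b + 3)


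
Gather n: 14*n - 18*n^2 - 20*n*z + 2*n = -18*n^2 + n*(16 - 20*z)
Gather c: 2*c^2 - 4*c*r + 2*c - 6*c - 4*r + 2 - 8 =2*c^2 + c*(-4*r - 4) - 4*r - 6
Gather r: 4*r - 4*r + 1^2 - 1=0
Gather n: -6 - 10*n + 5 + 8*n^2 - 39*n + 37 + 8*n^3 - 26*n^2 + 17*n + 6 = 8*n^3 - 18*n^2 - 32*n + 42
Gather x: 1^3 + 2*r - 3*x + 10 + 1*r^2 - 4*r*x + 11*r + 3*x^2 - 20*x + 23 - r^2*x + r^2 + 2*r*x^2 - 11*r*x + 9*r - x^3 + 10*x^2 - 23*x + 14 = 2*r^2 + 22*r - x^3 + x^2*(2*r + 13) + x*(-r^2 - 15*r - 46) + 48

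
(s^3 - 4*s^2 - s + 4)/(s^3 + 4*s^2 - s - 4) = (s - 4)/(s + 4)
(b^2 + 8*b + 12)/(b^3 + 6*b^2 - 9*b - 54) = (b + 2)/(b^2 - 9)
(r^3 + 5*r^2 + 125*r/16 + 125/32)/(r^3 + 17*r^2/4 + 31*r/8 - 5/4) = (16*r^2 + 40*r + 25)/(4*(4*r^2 + 7*r - 2))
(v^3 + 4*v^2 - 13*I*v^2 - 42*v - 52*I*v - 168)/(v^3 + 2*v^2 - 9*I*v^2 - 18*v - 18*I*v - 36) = (v^2 + v*(4 - 7*I) - 28*I)/(v^2 + v*(2 - 3*I) - 6*I)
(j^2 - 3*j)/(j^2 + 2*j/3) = 3*(j - 3)/(3*j + 2)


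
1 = 1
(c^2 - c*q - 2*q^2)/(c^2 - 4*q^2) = (c + q)/(c + 2*q)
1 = 1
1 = 1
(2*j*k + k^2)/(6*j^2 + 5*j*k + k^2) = k/(3*j + k)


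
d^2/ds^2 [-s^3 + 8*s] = -6*s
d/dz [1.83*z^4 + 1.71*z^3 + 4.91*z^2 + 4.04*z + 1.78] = 7.32*z^3 + 5.13*z^2 + 9.82*z + 4.04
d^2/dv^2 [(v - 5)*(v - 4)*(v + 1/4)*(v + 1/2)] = 12*v^2 - 99*v/2 + 107/4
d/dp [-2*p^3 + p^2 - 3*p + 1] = -6*p^2 + 2*p - 3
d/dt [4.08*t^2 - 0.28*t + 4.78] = 8.16*t - 0.28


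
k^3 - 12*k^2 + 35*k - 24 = (k - 8)*(k - 3)*(k - 1)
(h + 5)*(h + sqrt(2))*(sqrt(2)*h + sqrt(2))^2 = 2*h^4 + 2*sqrt(2)*h^3 + 14*h^3 + 14*sqrt(2)*h^2 + 22*h^2 + 10*h + 22*sqrt(2)*h + 10*sqrt(2)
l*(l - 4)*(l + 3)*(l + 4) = l^4 + 3*l^3 - 16*l^2 - 48*l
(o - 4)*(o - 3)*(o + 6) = o^3 - o^2 - 30*o + 72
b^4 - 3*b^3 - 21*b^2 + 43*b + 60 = (b - 5)*(b - 3)*(b + 1)*(b + 4)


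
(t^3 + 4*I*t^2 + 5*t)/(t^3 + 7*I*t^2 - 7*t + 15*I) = t/(t + 3*I)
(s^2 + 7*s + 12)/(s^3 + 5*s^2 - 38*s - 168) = (s + 3)/(s^2 + s - 42)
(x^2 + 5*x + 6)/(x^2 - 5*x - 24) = (x + 2)/(x - 8)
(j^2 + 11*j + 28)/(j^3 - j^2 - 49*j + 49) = (j + 4)/(j^2 - 8*j + 7)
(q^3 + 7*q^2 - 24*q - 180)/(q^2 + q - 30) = q + 6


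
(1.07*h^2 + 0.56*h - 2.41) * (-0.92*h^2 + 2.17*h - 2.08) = -0.9844*h^4 + 1.8067*h^3 + 1.2068*h^2 - 6.3945*h + 5.0128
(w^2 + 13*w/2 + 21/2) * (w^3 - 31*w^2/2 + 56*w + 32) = w^5 - 9*w^4 - 137*w^3/4 + 933*w^2/4 + 796*w + 336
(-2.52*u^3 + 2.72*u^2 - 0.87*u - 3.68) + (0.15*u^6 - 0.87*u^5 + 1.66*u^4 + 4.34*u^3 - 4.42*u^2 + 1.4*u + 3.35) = 0.15*u^6 - 0.87*u^5 + 1.66*u^4 + 1.82*u^3 - 1.7*u^2 + 0.53*u - 0.33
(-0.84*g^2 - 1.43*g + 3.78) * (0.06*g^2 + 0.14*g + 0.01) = -0.0504*g^4 - 0.2034*g^3 + 0.0182*g^2 + 0.5149*g + 0.0378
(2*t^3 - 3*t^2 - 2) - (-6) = 2*t^3 - 3*t^2 + 4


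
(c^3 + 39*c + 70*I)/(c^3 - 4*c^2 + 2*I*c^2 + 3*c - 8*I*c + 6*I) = (c^2 - 2*I*c + 35)/(c^2 - 4*c + 3)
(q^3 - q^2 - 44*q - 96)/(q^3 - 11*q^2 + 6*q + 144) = (q + 4)/(q - 6)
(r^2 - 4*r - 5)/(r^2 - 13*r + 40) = (r + 1)/(r - 8)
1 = 1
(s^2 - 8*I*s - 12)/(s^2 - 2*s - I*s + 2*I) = (s^2 - 8*I*s - 12)/(s^2 - 2*s - I*s + 2*I)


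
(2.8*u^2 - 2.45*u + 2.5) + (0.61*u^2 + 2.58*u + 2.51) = 3.41*u^2 + 0.13*u + 5.01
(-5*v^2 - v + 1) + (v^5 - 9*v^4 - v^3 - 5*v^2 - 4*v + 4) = v^5 - 9*v^4 - v^3 - 10*v^2 - 5*v + 5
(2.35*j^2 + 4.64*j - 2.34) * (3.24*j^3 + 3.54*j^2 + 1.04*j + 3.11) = 7.614*j^5 + 23.3526*j^4 + 11.288*j^3 + 3.8505*j^2 + 11.9968*j - 7.2774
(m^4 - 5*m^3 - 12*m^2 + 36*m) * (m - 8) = m^5 - 13*m^4 + 28*m^3 + 132*m^2 - 288*m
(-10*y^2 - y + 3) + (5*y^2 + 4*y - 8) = -5*y^2 + 3*y - 5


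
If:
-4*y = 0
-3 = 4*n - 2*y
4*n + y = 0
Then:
No Solution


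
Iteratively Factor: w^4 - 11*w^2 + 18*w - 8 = (w - 1)*(w^3 + w^2 - 10*w + 8) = (w - 1)*(w + 4)*(w^2 - 3*w + 2) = (w - 1)^2*(w + 4)*(w - 2)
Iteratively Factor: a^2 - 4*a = (a - 4)*(a)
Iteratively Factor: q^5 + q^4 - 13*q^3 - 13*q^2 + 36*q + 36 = (q + 3)*(q^4 - 2*q^3 - 7*q^2 + 8*q + 12) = (q - 2)*(q + 3)*(q^3 - 7*q - 6) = (q - 3)*(q - 2)*(q + 3)*(q^2 + 3*q + 2) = (q - 3)*(q - 2)*(q + 1)*(q + 3)*(q + 2)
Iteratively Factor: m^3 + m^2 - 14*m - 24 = (m + 3)*(m^2 - 2*m - 8) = (m + 2)*(m + 3)*(m - 4)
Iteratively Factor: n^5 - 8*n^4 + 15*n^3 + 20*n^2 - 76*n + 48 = (n - 3)*(n^4 - 5*n^3 + 20*n - 16) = (n - 4)*(n - 3)*(n^3 - n^2 - 4*n + 4) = (n - 4)*(n - 3)*(n - 2)*(n^2 + n - 2) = (n - 4)*(n - 3)*(n - 2)*(n + 2)*(n - 1)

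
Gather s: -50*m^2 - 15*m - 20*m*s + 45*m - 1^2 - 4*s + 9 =-50*m^2 + 30*m + s*(-20*m - 4) + 8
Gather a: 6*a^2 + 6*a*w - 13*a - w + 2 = 6*a^2 + a*(6*w - 13) - w + 2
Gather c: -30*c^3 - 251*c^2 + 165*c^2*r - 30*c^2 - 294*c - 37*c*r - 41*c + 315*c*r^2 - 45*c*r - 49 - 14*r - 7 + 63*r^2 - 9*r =-30*c^3 + c^2*(165*r - 281) + c*(315*r^2 - 82*r - 335) + 63*r^2 - 23*r - 56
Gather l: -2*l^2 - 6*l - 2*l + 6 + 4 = -2*l^2 - 8*l + 10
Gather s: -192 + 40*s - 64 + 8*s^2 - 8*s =8*s^2 + 32*s - 256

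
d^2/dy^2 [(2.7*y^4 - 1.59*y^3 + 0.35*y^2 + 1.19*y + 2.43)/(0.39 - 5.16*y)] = (-431.33472*y^4 + 171.605088*y^3 - 24.126336*y^2 + 1.45103399999999*y - 134.296398)/(137.388096*y^3 - 31.151952*y^2 + 2.354508*y - 0.059319)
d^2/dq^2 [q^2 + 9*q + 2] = 2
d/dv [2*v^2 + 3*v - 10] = 4*v + 3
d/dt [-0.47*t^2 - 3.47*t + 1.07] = -0.94*t - 3.47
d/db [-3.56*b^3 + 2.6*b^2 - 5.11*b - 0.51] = -10.68*b^2 + 5.2*b - 5.11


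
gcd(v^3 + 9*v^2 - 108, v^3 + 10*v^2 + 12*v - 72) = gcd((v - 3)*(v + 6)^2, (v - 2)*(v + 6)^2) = v^2 + 12*v + 36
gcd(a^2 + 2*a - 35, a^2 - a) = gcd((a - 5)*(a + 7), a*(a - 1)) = 1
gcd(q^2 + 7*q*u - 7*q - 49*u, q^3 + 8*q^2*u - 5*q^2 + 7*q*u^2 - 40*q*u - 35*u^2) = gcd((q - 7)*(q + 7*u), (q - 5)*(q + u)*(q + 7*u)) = q + 7*u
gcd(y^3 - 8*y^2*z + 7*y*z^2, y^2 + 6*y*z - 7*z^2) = y - z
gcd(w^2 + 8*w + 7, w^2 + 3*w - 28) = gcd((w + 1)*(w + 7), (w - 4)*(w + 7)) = w + 7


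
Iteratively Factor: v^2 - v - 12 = (v + 3)*(v - 4)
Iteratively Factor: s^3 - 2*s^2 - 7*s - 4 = (s + 1)*(s^2 - 3*s - 4) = (s + 1)^2*(s - 4)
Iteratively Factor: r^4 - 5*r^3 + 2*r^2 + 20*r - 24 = (r - 2)*(r^3 - 3*r^2 - 4*r + 12) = (r - 2)^2*(r^2 - r - 6) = (r - 2)^2*(r + 2)*(r - 3)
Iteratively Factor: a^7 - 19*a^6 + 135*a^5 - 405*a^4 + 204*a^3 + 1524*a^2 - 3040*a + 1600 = (a - 5)*(a^6 - 14*a^5 + 65*a^4 - 80*a^3 - 196*a^2 + 544*a - 320) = (a - 5)*(a - 4)*(a^5 - 10*a^4 + 25*a^3 + 20*a^2 - 116*a + 80) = (a - 5)^2*(a - 4)*(a^4 - 5*a^3 + 20*a - 16) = (a - 5)^2*(a - 4)*(a + 2)*(a^3 - 7*a^2 + 14*a - 8) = (a - 5)^2*(a - 4)*(a - 2)*(a + 2)*(a^2 - 5*a + 4) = (a - 5)^2*(a - 4)*(a - 2)*(a - 1)*(a + 2)*(a - 4)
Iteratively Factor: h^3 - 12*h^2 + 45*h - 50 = (h - 5)*(h^2 - 7*h + 10) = (h - 5)^2*(h - 2)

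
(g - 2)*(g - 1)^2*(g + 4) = g^4 - 11*g^2 + 18*g - 8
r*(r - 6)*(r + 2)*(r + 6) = r^4 + 2*r^3 - 36*r^2 - 72*r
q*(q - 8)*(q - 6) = q^3 - 14*q^2 + 48*q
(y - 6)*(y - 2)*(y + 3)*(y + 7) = y^4 + 2*y^3 - 47*y^2 - 48*y + 252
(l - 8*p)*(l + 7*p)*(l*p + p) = l^3*p - l^2*p^2 + l^2*p - 56*l*p^3 - l*p^2 - 56*p^3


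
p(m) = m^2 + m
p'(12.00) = 25.00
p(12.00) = 156.00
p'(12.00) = 25.00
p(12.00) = 156.00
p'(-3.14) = -5.28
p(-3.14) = 6.72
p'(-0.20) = 0.60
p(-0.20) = -0.16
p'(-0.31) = 0.38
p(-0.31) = -0.21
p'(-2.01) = -3.02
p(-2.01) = 2.03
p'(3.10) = 7.20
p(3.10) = 12.71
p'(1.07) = 3.14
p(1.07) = 2.21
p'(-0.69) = -0.38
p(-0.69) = -0.21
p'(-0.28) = 0.44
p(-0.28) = -0.20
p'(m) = 2*m + 1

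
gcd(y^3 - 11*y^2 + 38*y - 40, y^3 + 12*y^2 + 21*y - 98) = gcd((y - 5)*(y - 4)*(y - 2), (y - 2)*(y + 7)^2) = y - 2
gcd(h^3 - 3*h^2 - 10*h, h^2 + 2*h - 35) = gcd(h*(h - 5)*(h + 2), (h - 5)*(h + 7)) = h - 5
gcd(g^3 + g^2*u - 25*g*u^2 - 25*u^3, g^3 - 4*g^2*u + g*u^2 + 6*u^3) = g + u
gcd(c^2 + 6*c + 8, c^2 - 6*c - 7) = 1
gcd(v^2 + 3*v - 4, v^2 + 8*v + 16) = v + 4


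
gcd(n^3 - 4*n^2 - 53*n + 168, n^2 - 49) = n + 7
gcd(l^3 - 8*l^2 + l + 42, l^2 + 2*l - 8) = 1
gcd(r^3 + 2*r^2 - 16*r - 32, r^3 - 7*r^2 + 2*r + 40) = r^2 - 2*r - 8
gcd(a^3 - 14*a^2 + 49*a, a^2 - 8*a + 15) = 1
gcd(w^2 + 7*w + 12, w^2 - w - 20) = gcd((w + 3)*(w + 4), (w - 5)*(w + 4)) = w + 4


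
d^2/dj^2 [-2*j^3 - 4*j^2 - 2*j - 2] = -12*j - 8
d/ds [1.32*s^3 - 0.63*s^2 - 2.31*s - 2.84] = 3.96*s^2 - 1.26*s - 2.31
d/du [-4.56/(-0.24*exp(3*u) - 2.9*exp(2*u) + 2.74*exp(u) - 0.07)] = (-3.2832*exp(2*u) - 26.448*exp(u) + 12.4944)*exp(u)/(0.24*exp(3*u) + 2.9*exp(2*u) - 2.74*exp(u) + 0.07)^2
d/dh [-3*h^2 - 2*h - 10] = -6*h - 2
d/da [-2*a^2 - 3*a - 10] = -4*a - 3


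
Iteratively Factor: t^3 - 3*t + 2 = (t - 1)*(t^2 + t - 2) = (t - 1)*(t + 2)*(t - 1)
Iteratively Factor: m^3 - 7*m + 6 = (m - 2)*(m^2 + 2*m - 3) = (m - 2)*(m + 3)*(m - 1)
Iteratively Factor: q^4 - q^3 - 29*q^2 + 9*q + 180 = (q - 3)*(q^3 + 2*q^2 - 23*q - 60) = (q - 3)*(q + 4)*(q^2 - 2*q - 15) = (q - 3)*(q + 3)*(q + 4)*(q - 5)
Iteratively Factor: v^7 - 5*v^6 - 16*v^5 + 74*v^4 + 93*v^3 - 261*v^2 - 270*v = (v - 3)*(v^6 - 2*v^5 - 22*v^4 + 8*v^3 + 117*v^2 + 90*v) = (v - 3)^2*(v^5 + v^4 - 19*v^3 - 49*v^2 - 30*v) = (v - 3)^2*(v + 2)*(v^4 - v^3 - 17*v^2 - 15*v) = v*(v - 3)^2*(v + 2)*(v^3 - v^2 - 17*v - 15) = v*(v - 3)^2*(v + 2)*(v + 3)*(v^2 - 4*v - 5) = v*(v - 5)*(v - 3)^2*(v + 2)*(v + 3)*(v + 1)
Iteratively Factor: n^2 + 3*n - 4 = (n + 4)*(n - 1)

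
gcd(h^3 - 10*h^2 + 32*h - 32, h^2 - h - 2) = h - 2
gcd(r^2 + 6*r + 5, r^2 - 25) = r + 5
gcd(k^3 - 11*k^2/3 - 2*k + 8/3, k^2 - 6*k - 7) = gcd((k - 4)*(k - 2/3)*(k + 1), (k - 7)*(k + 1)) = k + 1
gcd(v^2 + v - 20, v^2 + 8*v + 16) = 1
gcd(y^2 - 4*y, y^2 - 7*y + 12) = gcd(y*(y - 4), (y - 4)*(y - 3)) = y - 4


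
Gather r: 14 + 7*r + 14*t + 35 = 7*r + 14*t + 49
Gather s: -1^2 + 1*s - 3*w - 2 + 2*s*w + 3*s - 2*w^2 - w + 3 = s*(2*w + 4) - 2*w^2 - 4*w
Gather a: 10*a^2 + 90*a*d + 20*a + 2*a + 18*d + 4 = 10*a^2 + a*(90*d + 22) + 18*d + 4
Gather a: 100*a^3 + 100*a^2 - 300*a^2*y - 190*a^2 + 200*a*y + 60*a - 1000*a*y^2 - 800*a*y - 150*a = 100*a^3 + a^2*(-300*y - 90) + a*(-1000*y^2 - 600*y - 90)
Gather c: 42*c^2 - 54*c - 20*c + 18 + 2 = 42*c^2 - 74*c + 20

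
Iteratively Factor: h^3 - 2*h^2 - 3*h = (h - 3)*(h^2 + h) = (h - 3)*(h + 1)*(h)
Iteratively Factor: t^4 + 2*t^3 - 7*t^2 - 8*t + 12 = (t - 2)*(t^3 + 4*t^2 + t - 6) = (t - 2)*(t - 1)*(t^2 + 5*t + 6) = (t - 2)*(t - 1)*(t + 3)*(t + 2)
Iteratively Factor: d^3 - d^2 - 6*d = (d - 3)*(d^2 + 2*d) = d*(d - 3)*(d + 2)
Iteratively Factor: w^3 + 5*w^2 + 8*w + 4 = (w + 2)*(w^2 + 3*w + 2) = (w + 1)*(w + 2)*(w + 2)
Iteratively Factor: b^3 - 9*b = (b - 3)*(b^2 + 3*b) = b*(b - 3)*(b + 3)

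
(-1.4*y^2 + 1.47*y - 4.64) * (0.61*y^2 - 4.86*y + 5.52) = -0.854*y^4 + 7.7007*y^3 - 17.7026*y^2 + 30.6648*y - 25.6128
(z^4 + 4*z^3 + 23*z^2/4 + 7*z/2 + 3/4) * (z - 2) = z^5 + 2*z^4 - 9*z^3/4 - 8*z^2 - 25*z/4 - 3/2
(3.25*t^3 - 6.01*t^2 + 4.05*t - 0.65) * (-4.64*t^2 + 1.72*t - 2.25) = -15.08*t^5 + 33.4764*t^4 - 36.4417*t^3 + 23.5045*t^2 - 10.2305*t + 1.4625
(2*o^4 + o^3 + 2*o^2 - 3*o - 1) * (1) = 2*o^4 + o^3 + 2*o^2 - 3*o - 1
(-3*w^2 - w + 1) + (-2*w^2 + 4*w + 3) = -5*w^2 + 3*w + 4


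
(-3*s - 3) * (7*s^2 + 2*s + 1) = -21*s^3 - 27*s^2 - 9*s - 3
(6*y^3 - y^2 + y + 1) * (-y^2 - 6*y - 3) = -6*y^5 - 35*y^4 - 13*y^3 - 4*y^2 - 9*y - 3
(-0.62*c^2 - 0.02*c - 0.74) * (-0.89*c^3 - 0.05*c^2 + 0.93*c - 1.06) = 0.5518*c^5 + 0.0488*c^4 + 0.083*c^3 + 0.6756*c^2 - 0.667*c + 0.7844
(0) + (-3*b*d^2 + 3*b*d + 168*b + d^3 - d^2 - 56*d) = -3*b*d^2 + 3*b*d + 168*b + d^3 - d^2 - 56*d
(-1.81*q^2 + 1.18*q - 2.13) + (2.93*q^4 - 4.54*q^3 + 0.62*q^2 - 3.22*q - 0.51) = 2.93*q^4 - 4.54*q^3 - 1.19*q^2 - 2.04*q - 2.64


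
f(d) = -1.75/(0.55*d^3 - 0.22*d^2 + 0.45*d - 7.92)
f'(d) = -1.75*(-1.65*d^2 + 0.44*d - 0.45)/(0.55*d^3 - 0.22*d^2 + 0.45*d - 7.92)^2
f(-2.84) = 0.07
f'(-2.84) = 0.05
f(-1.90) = 0.13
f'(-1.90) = 0.07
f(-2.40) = 0.10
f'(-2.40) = 0.06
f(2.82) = -0.44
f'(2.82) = 1.39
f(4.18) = -0.06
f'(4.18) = 0.05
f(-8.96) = 0.00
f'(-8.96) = 0.00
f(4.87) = -0.03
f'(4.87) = 0.02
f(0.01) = 0.22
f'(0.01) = 0.01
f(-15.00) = 0.00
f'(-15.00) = 0.00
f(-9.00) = 0.00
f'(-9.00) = 0.00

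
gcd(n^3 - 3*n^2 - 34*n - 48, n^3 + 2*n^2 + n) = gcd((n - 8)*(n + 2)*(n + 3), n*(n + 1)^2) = 1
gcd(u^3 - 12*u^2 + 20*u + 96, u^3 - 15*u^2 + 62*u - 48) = u^2 - 14*u + 48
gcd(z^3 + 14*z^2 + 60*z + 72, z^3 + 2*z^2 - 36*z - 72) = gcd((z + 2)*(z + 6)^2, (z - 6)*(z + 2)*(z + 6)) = z^2 + 8*z + 12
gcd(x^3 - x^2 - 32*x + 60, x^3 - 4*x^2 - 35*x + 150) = x^2 + x - 30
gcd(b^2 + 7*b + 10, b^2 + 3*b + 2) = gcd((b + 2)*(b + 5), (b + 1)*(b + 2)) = b + 2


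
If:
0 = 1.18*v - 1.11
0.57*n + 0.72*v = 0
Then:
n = -1.19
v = 0.94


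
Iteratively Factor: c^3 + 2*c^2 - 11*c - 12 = (c + 1)*(c^2 + c - 12) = (c - 3)*(c + 1)*(c + 4)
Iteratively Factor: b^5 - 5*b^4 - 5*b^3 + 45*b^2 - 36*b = (b - 4)*(b^4 - b^3 - 9*b^2 + 9*b) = (b - 4)*(b - 3)*(b^3 + 2*b^2 - 3*b) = (b - 4)*(b - 3)*(b + 3)*(b^2 - b) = b*(b - 4)*(b - 3)*(b + 3)*(b - 1)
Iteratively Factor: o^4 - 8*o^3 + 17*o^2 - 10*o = (o - 5)*(o^3 - 3*o^2 + 2*o) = o*(o - 5)*(o^2 - 3*o + 2) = o*(o - 5)*(o - 1)*(o - 2)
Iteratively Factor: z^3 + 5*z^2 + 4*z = (z + 4)*(z^2 + z) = z*(z + 4)*(z + 1)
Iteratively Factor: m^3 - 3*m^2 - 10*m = (m - 5)*(m^2 + 2*m) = (m - 5)*(m + 2)*(m)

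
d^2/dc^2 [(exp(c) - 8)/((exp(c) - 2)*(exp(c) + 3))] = (exp(4*c) - 33*exp(3*c) + 12*exp(2*c) - 194*exp(c) - 12)*exp(c)/(exp(6*c) + 3*exp(5*c) - 15*exp(4*c) - 35*exp(3*c) + 90*exp(2*c) + 108*exp(c) - 216)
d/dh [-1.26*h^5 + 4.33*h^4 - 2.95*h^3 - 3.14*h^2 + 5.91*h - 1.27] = -6.3*h^4 + 17.32*h^3 - 8.85*h^2 - 6.28*h + 5.91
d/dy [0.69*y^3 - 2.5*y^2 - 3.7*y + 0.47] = 2.07*y^2 - 5.0*y - 3.7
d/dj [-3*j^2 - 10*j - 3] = -6*j - 10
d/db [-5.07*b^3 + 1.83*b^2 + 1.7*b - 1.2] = -15.21*b^2 + 3.66*b + 1.7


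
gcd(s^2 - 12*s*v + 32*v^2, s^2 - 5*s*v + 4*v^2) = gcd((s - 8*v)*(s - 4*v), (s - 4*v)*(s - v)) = s - 4*v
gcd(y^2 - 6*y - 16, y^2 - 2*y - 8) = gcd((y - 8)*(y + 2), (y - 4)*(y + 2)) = y + 2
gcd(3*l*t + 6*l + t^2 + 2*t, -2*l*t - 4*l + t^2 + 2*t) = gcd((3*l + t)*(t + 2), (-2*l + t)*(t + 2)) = t + 2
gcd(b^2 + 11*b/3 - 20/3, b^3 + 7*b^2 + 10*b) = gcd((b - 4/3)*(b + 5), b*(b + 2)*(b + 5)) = b + 5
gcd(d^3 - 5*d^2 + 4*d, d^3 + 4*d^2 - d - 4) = d - 1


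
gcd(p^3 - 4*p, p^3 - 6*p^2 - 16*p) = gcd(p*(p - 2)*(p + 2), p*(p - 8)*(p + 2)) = p^2 + 2*p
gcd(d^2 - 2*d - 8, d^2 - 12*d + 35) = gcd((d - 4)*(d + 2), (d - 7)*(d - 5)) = 1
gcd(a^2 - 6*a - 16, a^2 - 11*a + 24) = a - 8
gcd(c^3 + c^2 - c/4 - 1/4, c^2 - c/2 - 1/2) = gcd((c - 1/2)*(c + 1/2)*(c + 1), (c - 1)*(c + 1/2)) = c + 1/2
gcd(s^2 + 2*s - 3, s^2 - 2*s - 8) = 1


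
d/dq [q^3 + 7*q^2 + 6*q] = 3*q^2 + 14*q + 6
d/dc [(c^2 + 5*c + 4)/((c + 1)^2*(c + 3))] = (-c^2 - 8*c - 13)/(c^4 + 8*c^3 + 22*c^2 + 24*c + 9)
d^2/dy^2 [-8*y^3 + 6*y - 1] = -48*y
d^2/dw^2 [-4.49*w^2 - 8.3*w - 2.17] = -8.98000000000000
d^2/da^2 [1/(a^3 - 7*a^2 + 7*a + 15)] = 2*((7 - 3*a)*(a^3 - 7*a^2 + 7*a + 15) + (3*a^2 - 14*a + 7)^2)/(a^3 - 7*a^2 + 7*a + 15)^3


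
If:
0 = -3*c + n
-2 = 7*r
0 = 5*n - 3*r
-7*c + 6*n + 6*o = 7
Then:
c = -2/35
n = -6/35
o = 89/70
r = -2/7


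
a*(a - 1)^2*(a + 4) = a^4 + 2*a^3 - 7*a^2 + 4*a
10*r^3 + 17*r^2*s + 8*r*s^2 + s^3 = (r + s)*(2*r + s)*(5*r + s)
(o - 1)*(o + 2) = o^2 + o - 2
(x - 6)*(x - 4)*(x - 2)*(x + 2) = x^4 - 10*x^3 + 20*x^2 + 40*x - 96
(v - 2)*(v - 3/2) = v^2 - 7*v/2 + 3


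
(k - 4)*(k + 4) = k^2 - 16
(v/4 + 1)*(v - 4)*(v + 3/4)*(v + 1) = v^4/4 + 7*v^3/16 - 61*v^2/16 - 7*v - 3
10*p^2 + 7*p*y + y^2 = (2*p + y)*(5*p + y)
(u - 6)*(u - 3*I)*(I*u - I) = I*u^3 + 3*u^2 - 7*I*u^2 - 21*u + 6*I*u + 18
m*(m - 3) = m^2 - 3*m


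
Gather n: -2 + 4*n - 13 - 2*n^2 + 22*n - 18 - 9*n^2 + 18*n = -11*n^2 + 44*n - 33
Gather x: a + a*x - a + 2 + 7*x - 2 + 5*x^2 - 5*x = 5*x^2 + x*(a + 2)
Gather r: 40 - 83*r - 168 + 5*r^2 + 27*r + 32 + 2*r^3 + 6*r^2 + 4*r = 2*r^3 + 11*r^2 - 52*r - 96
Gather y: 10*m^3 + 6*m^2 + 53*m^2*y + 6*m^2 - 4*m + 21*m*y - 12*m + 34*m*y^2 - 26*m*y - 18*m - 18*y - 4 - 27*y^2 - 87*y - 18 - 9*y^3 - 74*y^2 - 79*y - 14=10*m^3 + 12*m^2 - 34*m - 9*y^3 + y^2*(34*m - 101) + y*(53*m^2 - 5*m - 184) - 36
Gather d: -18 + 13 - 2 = -7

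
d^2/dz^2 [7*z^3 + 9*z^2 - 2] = 42*z + 18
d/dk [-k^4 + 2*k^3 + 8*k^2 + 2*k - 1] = -4*k^3 + 6*k^2 + 16*k + 2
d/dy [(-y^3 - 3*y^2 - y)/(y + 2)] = (-2*y^3 - 9*y^2 - 12*y - 2)/(y^2 + 4*y + 4)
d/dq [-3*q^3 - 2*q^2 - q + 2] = -9*q^2 - 4*q - 1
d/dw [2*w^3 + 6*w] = 6*w^2 + 6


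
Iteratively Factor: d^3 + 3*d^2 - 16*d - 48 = (d + 3)*(d^2 - 16) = (d + 3)*(d + 4)*(d - 4)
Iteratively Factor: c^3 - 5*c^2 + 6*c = (c - 3)*(c^2 - 2*c) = (c - 3)*(c - 2)*(c)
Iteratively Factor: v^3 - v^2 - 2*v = (v + 1)*(v^2 - 2*v) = v*(v + 1)*(v - 2)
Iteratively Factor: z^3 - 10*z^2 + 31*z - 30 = (z - 2)*(z^2 - 8*z + 15) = (z - 3)*(z - 2)*(z - 5)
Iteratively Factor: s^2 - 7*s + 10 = (s - 5)*(s - 2)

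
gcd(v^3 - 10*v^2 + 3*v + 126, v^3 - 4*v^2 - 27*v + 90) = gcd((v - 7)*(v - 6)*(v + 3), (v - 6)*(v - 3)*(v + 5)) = v - 6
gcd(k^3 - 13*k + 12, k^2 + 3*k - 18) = k - 3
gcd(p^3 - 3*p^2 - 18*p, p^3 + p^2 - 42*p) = p^2 - 6*p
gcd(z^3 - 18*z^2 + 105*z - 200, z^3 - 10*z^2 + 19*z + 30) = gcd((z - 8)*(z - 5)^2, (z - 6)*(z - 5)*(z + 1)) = z - 5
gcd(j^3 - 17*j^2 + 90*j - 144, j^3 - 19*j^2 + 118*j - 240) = j^2 - 14*j + 48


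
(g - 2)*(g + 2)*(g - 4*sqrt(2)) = g^3 - 4*sqrt(2)*g^2 - 4*g + 16*sqrt(2)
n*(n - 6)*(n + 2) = n^3 - 4*n^2 - 12*n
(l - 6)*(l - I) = l^2 - 6*l - I*l + 6*I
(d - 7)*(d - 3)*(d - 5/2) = d^3 - 25*d^2/2 + 46*d - 105/2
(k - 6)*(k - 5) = k^2 - 11*k + 30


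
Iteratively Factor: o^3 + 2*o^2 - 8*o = (o + 4)*(o^2 - 2*o) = (o - 2)*(o + 4)*(o)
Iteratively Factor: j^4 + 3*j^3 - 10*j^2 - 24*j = (j + 2)*(j^3 + j^2 - 12*j) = (j - 3)*(j + 2)*(j^2 + 4*j) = j*(j - 3)*(j + 2)*(j + 4)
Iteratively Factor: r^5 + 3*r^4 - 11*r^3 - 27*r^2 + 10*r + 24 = (r - 1)*(r^4 + 4*r^3 - 7*r^2 - 34*r - 24) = (r - 1)*(r + 4)*(r^3 - 7*r - 6) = (r - 1)*(r + 1)*(r + 4)*(r^2 - r - 6) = (r - 1)*(r + 1)*(r + 2)*(r + 4)*(r - 3)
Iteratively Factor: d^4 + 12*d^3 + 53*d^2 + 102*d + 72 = (d + 2)*(d^3 + 10*d^2 + 33*d + 36) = (d + 2)*(d + 3)*(d^2 + 7*d + 12) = (d + 2)*(d + 3)^2*(d + 4)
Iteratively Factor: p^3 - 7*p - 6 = (p - 3)*(p^2 + 3*p + 2) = (p - 3)*(p + 1)*(p + 2)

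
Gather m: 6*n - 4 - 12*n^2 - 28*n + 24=-12*n^2 - 22*n + 20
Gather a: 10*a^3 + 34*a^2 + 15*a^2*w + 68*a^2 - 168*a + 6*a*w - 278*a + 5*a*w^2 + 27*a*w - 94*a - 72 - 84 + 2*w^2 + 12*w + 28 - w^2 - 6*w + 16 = 10*a^3 + a^2*(15*w + 102) + a*(5*w^2 + 33*w - 540) + w^2 + 6*w - 112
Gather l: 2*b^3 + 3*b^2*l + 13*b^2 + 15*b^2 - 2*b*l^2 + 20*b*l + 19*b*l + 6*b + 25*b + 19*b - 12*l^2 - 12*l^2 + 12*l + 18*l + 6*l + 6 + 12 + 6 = 2*b^3 + 28*b^2 + 50*b + l^2*(-2*b - 24) + l*(3*b^2 + 39*b + 36) + 24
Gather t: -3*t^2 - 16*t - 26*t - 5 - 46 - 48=-3*t^2 - 42*t - 99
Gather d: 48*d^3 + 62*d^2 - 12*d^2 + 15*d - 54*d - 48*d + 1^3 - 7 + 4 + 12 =48*d^3 + 50*d^2 - 87*d + 10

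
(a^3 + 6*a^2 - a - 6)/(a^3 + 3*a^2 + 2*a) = (a^2 + 5*a - 6)/(a*(a + 2))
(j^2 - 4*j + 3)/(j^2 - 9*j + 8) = (j - 3)/(j - 8)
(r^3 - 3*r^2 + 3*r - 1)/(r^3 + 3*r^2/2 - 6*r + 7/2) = 2*(r - 1)/(2*r + 7)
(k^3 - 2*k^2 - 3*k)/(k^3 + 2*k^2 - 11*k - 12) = k/(k + 4)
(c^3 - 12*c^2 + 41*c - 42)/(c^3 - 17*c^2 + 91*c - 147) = (c - 2)/(c - 7)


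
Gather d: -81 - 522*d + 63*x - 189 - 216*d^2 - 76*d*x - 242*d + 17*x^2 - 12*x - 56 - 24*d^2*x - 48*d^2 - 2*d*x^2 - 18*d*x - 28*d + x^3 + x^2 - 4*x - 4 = d^2*(-24*x - 264) + d*(-2*x^2 - 94*x - 792) + x^3 + 18*x^2 + 47*x - 330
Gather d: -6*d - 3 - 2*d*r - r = d*(-2*r - 6) - r - 3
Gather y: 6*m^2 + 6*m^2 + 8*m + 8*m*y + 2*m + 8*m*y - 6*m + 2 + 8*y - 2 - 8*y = 12*m^2 + 16*m*y + 4*m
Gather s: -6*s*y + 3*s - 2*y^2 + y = s*(3 - 6*y) - 2*y^2 + y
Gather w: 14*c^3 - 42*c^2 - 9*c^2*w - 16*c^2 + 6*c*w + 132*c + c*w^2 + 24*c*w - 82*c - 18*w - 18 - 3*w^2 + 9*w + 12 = 14*c^3 - 58*c^2 + 50*c + w^2*(c - 3) + w*(-9*c^2 + 30*c - 9) - 6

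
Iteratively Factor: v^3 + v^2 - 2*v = (v)*(v^2 + v - 2) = v*(v - 1)*(v + 2)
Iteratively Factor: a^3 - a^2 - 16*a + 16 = (a + 4)*(a^2 - 5*a + 4) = (a - 1)*(a + 4)*(a - 4)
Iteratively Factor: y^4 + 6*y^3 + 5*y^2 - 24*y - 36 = (y + 3)*(y^3 + 3*y^2 - 4*y - 12) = (y - 2)*(y + 3)*(y^2 + 5*y + 6) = (y - 2)*(y + 2)*(y + 3)*(y + 3)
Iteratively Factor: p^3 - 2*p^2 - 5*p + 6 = (p - 1)*(p^2 - p - 6) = (p - 3)*(p - 1)*(p + 2)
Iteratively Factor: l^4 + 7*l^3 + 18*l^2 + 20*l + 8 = (l + 2)*(l^3 + 5*l^2 + 8*l + 4) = (l + 2)^2*(l^2 + 3*l + 2) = (l + 1)*(l + 2)^2*(l + 2)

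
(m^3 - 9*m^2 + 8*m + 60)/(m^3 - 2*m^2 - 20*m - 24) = (m - 5)/(m + 2)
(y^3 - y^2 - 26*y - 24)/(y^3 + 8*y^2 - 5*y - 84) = (y^2 - 5*y - 6)/(y^2 + 4*y - 21)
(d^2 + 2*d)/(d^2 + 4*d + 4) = d/(d + 2)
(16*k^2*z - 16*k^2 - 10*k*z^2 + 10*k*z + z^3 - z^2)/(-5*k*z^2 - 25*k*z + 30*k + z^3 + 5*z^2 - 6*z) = (16*k^2 - 10*k*z + z^2)/(-5*k*z - 30*k + z^2 + 6*z)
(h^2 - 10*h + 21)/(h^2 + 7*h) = (h^2 - 10*h + 21)/(h*(h + 7))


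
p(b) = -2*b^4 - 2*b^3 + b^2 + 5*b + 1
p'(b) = -8*b^3 - 6*b^2 + 2*b + 5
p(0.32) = 2.62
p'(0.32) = 4.76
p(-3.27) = -163.40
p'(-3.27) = 214.03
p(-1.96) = -19.42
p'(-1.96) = 38.27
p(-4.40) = -580.89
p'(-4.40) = 561.51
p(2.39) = -73.90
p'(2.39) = -133.71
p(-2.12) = -26.45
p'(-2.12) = 50.02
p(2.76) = -135.69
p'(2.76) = -203.38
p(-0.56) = -1.33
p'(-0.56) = 3.40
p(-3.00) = -113.00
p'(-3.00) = 161.00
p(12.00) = -44723.00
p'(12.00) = -14659.00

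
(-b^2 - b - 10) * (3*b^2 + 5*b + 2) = -3*b^4 - 8*b^3 - 37*b^2 - 52*b - 20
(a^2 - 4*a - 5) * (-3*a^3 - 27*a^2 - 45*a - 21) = -3*a^5 - 15*a^4 + 78*a^3 + 294*a^2 + 309*a + 105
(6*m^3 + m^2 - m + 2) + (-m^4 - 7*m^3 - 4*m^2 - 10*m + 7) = -m^4 - m^3 - 3*m^2 - 11*m + 9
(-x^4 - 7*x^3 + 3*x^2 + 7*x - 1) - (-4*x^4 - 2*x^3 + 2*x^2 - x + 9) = 3*x^4 - 5*x^3 + x^2 + 8*x - 10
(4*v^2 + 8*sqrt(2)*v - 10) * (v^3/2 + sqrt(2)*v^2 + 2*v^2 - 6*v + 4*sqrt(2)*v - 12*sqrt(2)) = 2*v^5 + 8*v^4 + 8*sqrt(2)*v^4 - 13*v^3 + 32*sqrt(2)*v^3 - 106*sqrt(2)*v^2 + 44*v^2 - 132*v - 40*sqrt(2)*v + 120*sqrt(2)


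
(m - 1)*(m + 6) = m^2 + 5*m - 6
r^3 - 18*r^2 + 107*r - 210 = (r - 7)*(r - 6)*(r - 5)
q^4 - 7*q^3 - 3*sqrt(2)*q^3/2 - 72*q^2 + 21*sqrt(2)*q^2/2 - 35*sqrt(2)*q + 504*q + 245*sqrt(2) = (q - 7)*(q - 7*sqrt(2))*(q + sqrt(2)/2)*(q + 5*sqrt(2))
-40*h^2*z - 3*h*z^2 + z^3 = z*(-8*h + z)*(5*h + z)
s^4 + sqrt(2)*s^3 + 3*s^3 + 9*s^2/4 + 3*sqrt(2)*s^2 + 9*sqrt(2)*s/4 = s*(s + 3/2)^2*(s + sqrt(2))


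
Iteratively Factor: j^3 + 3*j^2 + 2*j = (j + 2)*(j^2 + j) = j*(j + 2)*(j + 1)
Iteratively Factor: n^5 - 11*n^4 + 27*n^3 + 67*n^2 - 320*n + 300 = (n + 3)*(n^4 - 14*n^3 + 69*n^2 - 140*n + 100) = (n - 5)*(n + 3)*(n^3 - 9*n^2 + 24*n - 20) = (n - 5)*(n - 2)*(n + 3)*(n^2 - 7*n + 10) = (n - 5)*(n - 2)^2*(n + 3)*(n - 5)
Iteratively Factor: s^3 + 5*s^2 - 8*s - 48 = (s + 4)*(s^2 + s - 12) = (s - 3)*(s + 4)*(s + 4)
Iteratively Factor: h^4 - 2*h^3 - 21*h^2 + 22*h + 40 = (h - 2)*(h^3 - 21*h - 20) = (h - 2)*(h + 4)*(h^2 - 4*h - 5) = (h - 2)*(h + 1)*(h + 4)*(h - 5)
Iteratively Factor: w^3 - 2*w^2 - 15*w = (w + 3)*(w^2 - 5*w) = (w - 5)*(w + 3)*(w)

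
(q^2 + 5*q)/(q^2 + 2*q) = (q + 5)/(q + 2)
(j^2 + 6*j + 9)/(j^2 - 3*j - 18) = (j + 3)/(j - 6)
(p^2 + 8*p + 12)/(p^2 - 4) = (p + 6)/(p - 2)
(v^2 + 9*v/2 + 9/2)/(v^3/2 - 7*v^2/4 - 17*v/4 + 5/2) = 2*(2*v^2 + 9*v + 9)/(2*v^3 - 7*v^2 - 17*v + 10)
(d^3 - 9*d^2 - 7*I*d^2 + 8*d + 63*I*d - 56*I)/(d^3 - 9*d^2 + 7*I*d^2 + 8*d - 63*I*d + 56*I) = (d - 7*I)/(d + 7*I)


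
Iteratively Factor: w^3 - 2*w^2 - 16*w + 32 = (w + 4)*(w^2 - 6*w + 8) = (w - 4)*(w + 4)*(w - 2)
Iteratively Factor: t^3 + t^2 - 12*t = (t)*(t^2 + t - 12) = t*(t - 3)*(t + 4)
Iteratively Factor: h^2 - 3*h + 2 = (h - 2)*(h - 1)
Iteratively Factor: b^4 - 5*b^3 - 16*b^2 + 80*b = (b - 5)*(b^3 - 16*b) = (b - 5)*(b - 4)*(b^2 + 4*b) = (b - 5)*(b - 4)*(b + 4)*(b)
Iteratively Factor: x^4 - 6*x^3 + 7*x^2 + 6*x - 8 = (x - 4)*(x^3 - 2*x^2 - x + 2) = (x - 4)*(x - 2)*(x^2 - 1) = (x - 4)*(x - 2)*(x - 1)*(x + 1)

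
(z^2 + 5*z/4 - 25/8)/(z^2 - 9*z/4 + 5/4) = (z + 5/2)/(z - 1)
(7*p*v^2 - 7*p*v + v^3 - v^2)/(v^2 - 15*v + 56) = v*(7*p*v - 7*p + v^2 - v)/(v^2 - 15*v + 56)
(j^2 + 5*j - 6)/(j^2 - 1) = (j + 6)/(j + 1)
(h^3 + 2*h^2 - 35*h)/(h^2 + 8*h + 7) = h*(h - 5)/(h + 1)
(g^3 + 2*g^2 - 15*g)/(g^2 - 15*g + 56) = g*(g^2 + 2*g - 15)/(g^2 - 15*g + 56)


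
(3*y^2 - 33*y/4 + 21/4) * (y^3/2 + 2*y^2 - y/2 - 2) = 3*y^5/2 + 15*y^4/8 - 123*y^3/8 + 69*y^2/8 + 111*y/8 - 21/2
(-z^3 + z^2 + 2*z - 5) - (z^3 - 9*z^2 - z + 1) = -2*z^3 + 10*z^2 + 3*z - 6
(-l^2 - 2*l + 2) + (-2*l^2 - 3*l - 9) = -3*l^2 - 5*l - 7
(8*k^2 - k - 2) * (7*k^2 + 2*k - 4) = 56*k^4 + 9*k^3 - 48*k^2 + 8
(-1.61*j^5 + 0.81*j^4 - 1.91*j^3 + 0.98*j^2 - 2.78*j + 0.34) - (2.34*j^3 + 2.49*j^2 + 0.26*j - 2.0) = -1.61*j^5 + 0.81*j^4 - 4.25*j^3 - 1.51*j^2 - 3.04*j + 2.34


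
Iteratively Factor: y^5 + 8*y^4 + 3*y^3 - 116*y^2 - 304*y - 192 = (y + 4)*(y^4 + 4*y^3 - 13*y^2 - 64*y - 48) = (y + 3)*(y + 4)*(y^3 + y^2 - 16*y - 16) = (y + 1)*(y + 3)*(y + 4)*(y^2 - 16) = (y + 1)*(y + 3)*(y + 4)^2*(y - 4)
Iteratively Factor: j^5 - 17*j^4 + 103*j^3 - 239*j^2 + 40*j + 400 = (j + 1)*(j^4 - 18*j^3 + 121*j^2 - 360*j + 400) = (j - 5)*(j + 1)*(j^3 - 13*j^2 + 56*j - 80) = (j - 5)*(j - 4)*(j + 1)*(j^2 - 9*j + 20) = (j - 5)*(j - 4)^2*(j + 1)*(j - 5)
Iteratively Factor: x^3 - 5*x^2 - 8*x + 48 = (x - 4)*(x^2 - x - 12) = (x - 4)*(x + 3)*(x - 4)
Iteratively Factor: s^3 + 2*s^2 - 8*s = (s + 4)*(s^2 - 2*s) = s*(s + 4)*(s - 2)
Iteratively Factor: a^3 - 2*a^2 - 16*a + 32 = (a - 4)*(a^2 + 2*a - 8) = (a - 4)*(a + 4)*(a - 2)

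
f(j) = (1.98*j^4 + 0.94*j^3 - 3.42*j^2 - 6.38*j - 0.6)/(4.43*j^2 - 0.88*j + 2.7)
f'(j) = (0.88 - 8.86*j)*(1.98*j^4 + 0.94*j^3 - 3.42*j^2 - 6.38*j - 0.6)/(4.43*j^2 - 0.88*j + 2.7)^2 + (7.92*j^3 + 2.82*j^2 - 6.84*j - 6.38)/(4.43*j^2 - 0.88*j + 2.7)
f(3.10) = 3.70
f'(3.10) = 3.22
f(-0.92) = 0.42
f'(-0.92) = -0.01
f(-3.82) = 4.85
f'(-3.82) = -3.00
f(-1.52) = 0.59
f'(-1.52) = -0.61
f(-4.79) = 8.20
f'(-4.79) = -3.91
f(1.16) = -0.99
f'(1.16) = 1.46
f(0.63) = -1.39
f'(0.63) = -0.27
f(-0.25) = 0.24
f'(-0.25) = -1.21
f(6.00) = 16.62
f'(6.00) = 5.71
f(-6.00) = 13.60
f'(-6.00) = -5.01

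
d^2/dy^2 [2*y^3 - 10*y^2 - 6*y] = 12*y - 20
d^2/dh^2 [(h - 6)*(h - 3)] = 2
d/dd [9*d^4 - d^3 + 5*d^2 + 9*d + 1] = 36*d^3 - 3*d^2 + 10*d + 9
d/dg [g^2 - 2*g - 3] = 2*g - 2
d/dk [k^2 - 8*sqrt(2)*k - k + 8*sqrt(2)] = 2*k - 8*sqrt(2) - 1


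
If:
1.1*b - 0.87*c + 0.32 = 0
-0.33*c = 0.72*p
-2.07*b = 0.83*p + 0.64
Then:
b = -0.31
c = -0.03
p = 0.01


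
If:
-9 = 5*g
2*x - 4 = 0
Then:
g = -9/5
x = 2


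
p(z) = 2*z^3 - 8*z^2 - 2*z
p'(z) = 6*z^2 - 16*z - 2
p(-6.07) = -729.92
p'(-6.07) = 316.19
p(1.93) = -19.28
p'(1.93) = -10.53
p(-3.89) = -231.00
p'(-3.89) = 151.03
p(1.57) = -15.12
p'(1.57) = -12.33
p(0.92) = -7.05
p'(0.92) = -11.64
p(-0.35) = -0.37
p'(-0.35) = 4.34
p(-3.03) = -123.02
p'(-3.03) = 101.57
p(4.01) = -7.70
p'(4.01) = 30.32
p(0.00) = 0.00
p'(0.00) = -2.00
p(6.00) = 132.00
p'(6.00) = 118.00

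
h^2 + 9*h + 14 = (h + 2)*(h + 7)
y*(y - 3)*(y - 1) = y^3 - 4*y^2 + 3*y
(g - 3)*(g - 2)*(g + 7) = g^3 + 2*g^2 - 29*g + 42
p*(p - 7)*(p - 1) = p^3 - 8*p^2 + 7*p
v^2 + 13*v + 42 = (v + 6)*(v + 7)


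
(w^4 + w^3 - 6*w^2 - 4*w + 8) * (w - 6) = w^5 - 5*w^4 - 12*w^3 + 32*w^2 + 32*w - 48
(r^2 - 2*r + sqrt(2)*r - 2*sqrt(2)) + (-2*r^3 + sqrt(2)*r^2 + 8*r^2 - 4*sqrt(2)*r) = -2*r^3 + sqrt(2)*r^2 + 9*r^2 - 3*sqrt(2)*r - 2*r - 2*sqrt(2)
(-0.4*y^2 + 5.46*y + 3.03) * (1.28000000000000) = -0.512*y^2 + 6.9888*y + 3.8784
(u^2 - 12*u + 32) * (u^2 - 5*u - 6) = u^4 - 17*u^3 + 86*u^2 - 88*u - 192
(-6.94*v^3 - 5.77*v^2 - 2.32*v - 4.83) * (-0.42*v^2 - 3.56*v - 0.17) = 2.9148*v^5 + 27.1298*v^4 + 22.6954*v^3 + 11.2687*v^2 + 17.5892*v + 0.8211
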